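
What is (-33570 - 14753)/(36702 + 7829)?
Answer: -48323/44531 ≈ -1.0852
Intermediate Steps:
(-33570 - 14753)/(36702 + 7829) = -48323/44531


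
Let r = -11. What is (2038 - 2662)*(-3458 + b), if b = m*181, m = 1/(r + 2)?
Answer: 6511024/3 ≈ 2.1703e+6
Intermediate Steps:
m = -⅑ (m = 1/(-11 + 2) = 1/(-9) = -⅑ ≈ -0.11111)
b = -181/9 (b = -⅑*181 = -181/9 ≈ -20.111)
(2038 - 2662)*(-3458 + b) = (2038 - 2662)*(-3458 - 181/9) = -624*(-31303/9) = 6511024/3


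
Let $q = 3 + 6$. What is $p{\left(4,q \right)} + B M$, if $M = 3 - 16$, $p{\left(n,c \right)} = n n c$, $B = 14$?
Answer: $-38$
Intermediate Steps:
$q = 9$
$p{\left(n,c \right)} = c n^{2}$ ($p{\left(n,c \right)} = n c n = c n^{2}$)
$M = -13$ ($M = 3 - 16 = -13$)
$p{\left(4,q \right)} + B M = 9 \cdot 4^{2} + 14 \left(-13\right) = 9 \cdot 16 - 182 = 144 - 182 = -38$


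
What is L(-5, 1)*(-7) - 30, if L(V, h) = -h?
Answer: -23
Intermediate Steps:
L(-5, 1)*(-7) - 30 = -1*1*(-7) - 30 = -1*(-7) - 30 = 7 - 30 = -23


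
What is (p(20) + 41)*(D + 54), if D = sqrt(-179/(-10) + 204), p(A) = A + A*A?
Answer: 24894 + 461*sqrt(22190)/10 ≈ 31761.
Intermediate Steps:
p(A) = A + A**2
D = sqrt(22190)/10 (D = sqrt(-179*(-1/10) + 204) = sqrt(179/10 + 204) = sqrt(2219/10) = sqrt(22190)/10 ≈ 14.896)
(p(20) + 41)*(D + 54) = (20*(1 + 20) + 41)*(sqrt(22190)/10 + 54) = (20*21 + 41)*(54 + sqrt(22190)/10) = (420 + 41)*(54 + sqrt(22190)/10) = 461*(54 + sqrt(22190)/10) = 24894 + 461*sqrt(22190)/10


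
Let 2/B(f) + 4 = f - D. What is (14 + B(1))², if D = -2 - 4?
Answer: 1936/9 ≈ 215.11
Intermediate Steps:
D = -6
B(f) = 2/(2 + f) (B(f) = 2/(-4 + (f - 1*(-6))) = 2/(-4 + (f + 6)) = 2/(-4 + (6 + f)) = 2/(2 + f))
(14 + B(1))² = (14 + 2/(2 + 1))² = (14 + 2/3)² = (14 + 2*(⅓))² = (14 + ⅔)² = (44/3)² = 1936/9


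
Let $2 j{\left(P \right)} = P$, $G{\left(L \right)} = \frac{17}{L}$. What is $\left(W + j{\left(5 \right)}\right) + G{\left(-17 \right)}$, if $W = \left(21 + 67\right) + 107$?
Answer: $\frac{393}{2} \approx 196.5$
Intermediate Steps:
$W = 195$ ($W = 88 + 107 = 195$)
$j{\left(P \right)} = \frac{P}{2}$
$\left(W + j{\left(5 \right)}\right) + G{\left(-17 \right)} = \left(195 + \frac{1}{2} \cdot 5\right) + \frac{17}{-17} = \left(195 + \frac{5}{2}\right) + 17 \left(- \frac{1}{17}\right) = \frac{395}{2} - 1 = \frac{393}{2}$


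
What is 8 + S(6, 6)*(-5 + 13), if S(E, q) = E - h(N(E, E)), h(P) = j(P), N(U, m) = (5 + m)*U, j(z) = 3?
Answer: 32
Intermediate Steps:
N(U, m) = U*(5 + m)
h(P) = 3
S(E, q) = -3 + E (S(E, q) = E - 1*3 = E - 3 = -3 + E)
8 + S(6, 6)*(-5 + 13) = 8 + (-3 + 6)*(-5 + 13) = 8 + 3*8 = 8 + 24 = 32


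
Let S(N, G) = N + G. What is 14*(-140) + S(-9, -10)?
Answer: -1979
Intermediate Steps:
S(N, G) = G + N
14*(-140) + S(-9, -10) = 14*(-140) + (-10 - 9) = -1960 - 19 = -1979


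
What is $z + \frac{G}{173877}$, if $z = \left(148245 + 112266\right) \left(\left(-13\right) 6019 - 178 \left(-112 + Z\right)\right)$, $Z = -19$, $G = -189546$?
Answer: $- \frac{829370611807703}{57959} \approx -1.431 \cdot 10^{10}$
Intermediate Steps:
$z = -14309608719$ ($z = \left(148245 + 112266\right) \left(\left(-13\right) 6019 - 178 \left(-112 - 19\right)\right) = 260511 \left(-78247 - -23318\right) = 260511 \left(-78247 + 23318\right) = 260511 \left(-54929\right) = -14309608719$)
$z + \frac{G}{173877} = -14309608719 - \frac{189546}{173877} = -14309608719 - \frac{63182}{57959} = - \frac{829370611807703}{57959}$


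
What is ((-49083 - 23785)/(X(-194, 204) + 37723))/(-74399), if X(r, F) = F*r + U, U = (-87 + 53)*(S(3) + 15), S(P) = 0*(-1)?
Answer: -72868/175804837 ≈ -0.00041448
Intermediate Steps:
S(P) = 0
U = -510 (U = (-87 + 53)*(0 + 15) = -34*15 = -510)
X(r, F) = -510 + F*r (X(r, F) = F*r - 510 = -510 + F*r)
((-49083 - 23785)/(X(-194, 204) + 37723))/(-74399) = ((-49083 - 23785)/((-510 + 204*(-194)) + 37723))/(-74399) = -72868/((-510 - 39576) + 37723)*(-1/74399) = -72868/(-40086 + 37723)*(-1/74399) = -72868/(-2363)*(-1/74399) = -72868*(-1/2363)*(-1/74399) = (72868/2363)*(-1/74399) = -72868/175804837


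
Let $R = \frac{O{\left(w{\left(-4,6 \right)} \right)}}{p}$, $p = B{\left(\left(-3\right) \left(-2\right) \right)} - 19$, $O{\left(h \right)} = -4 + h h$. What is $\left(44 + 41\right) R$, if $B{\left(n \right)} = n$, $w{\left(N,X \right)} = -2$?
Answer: $0$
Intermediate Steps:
$O{\left(h \right)} = -4 + h^{2}$
$p = -13$ ($p = \left(-3\right) \left(-2\right) - 19 = 6 - 19 = -13$)
$R = 0$ ($R = \frac{-4 + \left(-2\right)^{2}}{-13} = \left(-4 + 4\right) \left(- \frac{1}{13}\right) = 0 \left(- \frac{1}{13}\right) = 0$)
$\left(44 + 41\right) R = \left(44 + 41\right) 0 = 85 \cdot 0 = 0$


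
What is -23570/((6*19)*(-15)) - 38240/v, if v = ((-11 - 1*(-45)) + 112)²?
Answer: 10925693/911259 ≈ 11.990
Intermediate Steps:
v = 21316 (v = ((-11 + 45) + 112)² = (34 + 112)² = 146² = 21316)
-23570/((6*19)*(-15)) - 38240/v = -23570/((6*19)*(-15)) - 38240/21316 = -23570/(114*(-15)) - 38240*1/21316 = -23570/(-1710) - 9560/5329 = -23570*(-1/1710) - 9560/5329 = 2357/171 - 9560/5329 = 10925693/911259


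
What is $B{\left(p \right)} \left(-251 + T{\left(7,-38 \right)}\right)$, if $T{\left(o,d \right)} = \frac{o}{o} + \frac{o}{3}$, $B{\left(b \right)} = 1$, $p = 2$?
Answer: $- \frac{743}{3} \approx -247.67$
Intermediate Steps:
$T{\left(o,d \right)} = 1 + \frac{o}{3}$ ($T{\left(o,d \right)} = 1 + o \frac{1}{3} = 1 + \frac{o}{3}$)
$B{\left(p \right)} \left(-251 + T{\left(7,-38 \right)}\right) = 1 \left(-251 + \left(1 + \frac{1}{3} \cdot 7\right)\right) = 1 \left(-251 + \left(1 + \frac{7}{3}\right)\right) = 1 \left(-251 + \frac{10}{3}\right) = 1 \left(- \frac{743}{3}\right) = - \frac{743}{3}$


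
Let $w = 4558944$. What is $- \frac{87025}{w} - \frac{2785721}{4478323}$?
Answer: $- \frac{13089672097699}{20416423770912} \approx -0.64113$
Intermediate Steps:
$- \frac{87025}{w} - \frac{2785721}{4478323} = - \frac{87025}{4558944} - \frac{2785721}{4478323} = - \frac{13089672097699}{20416423770912}$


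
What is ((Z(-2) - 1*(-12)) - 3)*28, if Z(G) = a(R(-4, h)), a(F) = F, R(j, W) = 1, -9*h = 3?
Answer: 280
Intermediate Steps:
h = -1/3 (h = -1/9*3 = -1/3 ≈ -0.33333)
Z(G) = 1
((Z(-2) - 1*(-12)) - 3)*28 = ((1 - 1*(-12)) - 3)*28 = ((1 + 12) - 3)*28 = (13 - 3)*28 = 10*28 = 280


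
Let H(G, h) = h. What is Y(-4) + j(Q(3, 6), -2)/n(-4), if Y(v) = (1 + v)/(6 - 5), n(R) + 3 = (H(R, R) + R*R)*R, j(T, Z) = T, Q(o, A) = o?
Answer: -52/17 ≈ -3.0588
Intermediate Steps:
n(R) = -3 + R*(R + R²) (n(R) = -3 + (R + R*R)*R = -3 + (R + R²)*R = -3 + R*(R + R²))
Y(v) = 1 + v (Y(v) = (1 + v)/1 = (1 + v)*1 = 1 + v)
Y(-4) + j(Q(3, 6), -2)/n(-4) = (1 - 4) + 3/(-3 + (-4)² + (-4)³) = -3 + 3/(-3 + 16 - 64) = -3 + 3/(-51) = -3 + 3*(-1/51) = -3 - 1/17 = -52/17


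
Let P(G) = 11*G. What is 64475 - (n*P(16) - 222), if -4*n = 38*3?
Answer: 69713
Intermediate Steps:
n = -57/2 (n = -19*3/2 = -¼*114 = -57/2 ≈ -28.500)
64475 - (n*P(16) - 222) = 64475 - (-627*16/2 - 222) = 64475 - (-57/2*176 - 222) = 64475 - (-5016 - 222) = 64475 - 1*(-5238) = 64475 + 5238 = 69713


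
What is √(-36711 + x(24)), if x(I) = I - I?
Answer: 3*I*√4079 ≈ 191.6*I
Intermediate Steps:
x(I) = 0
√(-36711 + x(24)) = √(-36711 + 0) = √(-36711) = 3*I*√4079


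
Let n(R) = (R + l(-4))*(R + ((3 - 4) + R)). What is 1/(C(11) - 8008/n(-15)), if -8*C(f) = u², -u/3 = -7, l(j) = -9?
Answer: -744/49021 ≈ -0.015177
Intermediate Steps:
u = 21 (u = -3*(-7) = 21)
n(R) = (-1 + 2*R)*(-9 + R) (n(R) = (R - 9)*(R + ((3 - 4) + R)) = (-9 + R)*(R + (-1 + R)) = (-9 + R)*(-1 + 2*R) = (-1 + 2*R)*(-9 + R))
C(f) = -441/8 (C(f) = -⅛*21² = -⅛*441 = -441/8)
1/(C(11) - 8008/n(-15)) = 1/(-441/8 - 8008/(9 - 19*(-15) + 2*(-15)²)) = 1/(-441/8 - 8008/(9 + 285 + 2*225)) = 1/(-441/8 - 8008/(9 + 285 + 450)) = 1/(-441/8 - 8008/744) = 1/(-441/8 - 8008*1/744) = 1/(-441/8 - 1001/93) = 1/(-49021/744) = -744/49021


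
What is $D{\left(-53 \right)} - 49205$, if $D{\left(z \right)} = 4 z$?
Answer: $-49417$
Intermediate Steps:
$D{\left(-53 \right)} - 49205 = 4 \left(-53\right) - 49205 = -212 - 49205 = -49417$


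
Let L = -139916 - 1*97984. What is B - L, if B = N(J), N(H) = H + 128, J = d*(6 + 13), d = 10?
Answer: 238218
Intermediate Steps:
J = 190 (J = 10*(6 + 13) = 10*19 = 190)
N(H) = 128 + H
B = 318 (B = 128 + 190 = 318)
L = -237900 (L = -139916 - 97984 = -237900)
B - L = 318 - 1*(-237900) = 318 + 237900 = 238218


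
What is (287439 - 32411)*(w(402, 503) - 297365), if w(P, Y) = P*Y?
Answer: -24268209452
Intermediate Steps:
(287439 - 32411)*(w(402, 503) - 297365) = (287439 - 32411)*(402*503 - 297365) = 255028*(202206 - 297365) = 255028*(-95159) = -24268209452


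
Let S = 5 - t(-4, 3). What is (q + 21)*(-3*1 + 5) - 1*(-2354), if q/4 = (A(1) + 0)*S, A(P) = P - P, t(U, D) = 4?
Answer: 2396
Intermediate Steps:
S = 1 (S = 5 - 1*4 = 5 - 4 = 1)
A(P) = 0
q = 0 (q = 4*((0 + 0)*1) = 4*(0*1) = 4*0 = 0)
(q + 21)*(-3*1 + 5) - 1*(-2354) = (0 + 21)*(-3*1 + 5) - 1*(-2354) = 21*(-3 + 5) + 2354 = 21*2 + 2354 = 42 + 2354 = 2396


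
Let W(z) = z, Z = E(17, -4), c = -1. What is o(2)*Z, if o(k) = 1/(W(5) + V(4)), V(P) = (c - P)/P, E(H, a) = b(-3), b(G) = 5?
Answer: 4/3 ≈ 1.3333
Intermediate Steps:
E(H, a) = 5
Z = 5
V(P) = (-1 - P)/P
o(k) = 4/15 (o(k) = 1/(5 + (-1 - 1*4)/4) = 1/(5 + (-1 - 4)/4) = 1/(5 + (¼)*(-5)) = 1/(5 - 5/4) = 1/(15/4) = 4/15)
o(2)*Z = (4/15)*5 = 4/3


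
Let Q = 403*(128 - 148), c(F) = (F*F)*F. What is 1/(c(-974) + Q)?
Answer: -1/924018484 ≈ -1.0822e-9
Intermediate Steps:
c(F) = F³ (c(F) = F²*F = F³)
Q = -8060 (Q = 403*(-20) = -8060)
1/(c(-974) + Q) = 1/((-974)³ - 8060) = 1/(-924010424 - 8060) = 1/(-924018484) = -1/924018484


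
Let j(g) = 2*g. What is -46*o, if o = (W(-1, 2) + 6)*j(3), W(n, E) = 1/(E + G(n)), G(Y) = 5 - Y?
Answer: -3381/2 ≈ -1690.5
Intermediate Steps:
W(n, E) = 1/(5 + E - n) (W(n, E) = 1/(E + (5 - n)) = 1/(5 + E - n))
o = 147/4 (o = (1/(5 + 2 - 1*(-1)) + 6)*(2*3) = (1/(5 + 2 + 1) + 6)*6 = (1/8 + 6)*6 = (⅛ + 6)*6 = (49/8)*6 = 147/4 ≈ 36.750)
-46*o = -46*147/4 = -3381/2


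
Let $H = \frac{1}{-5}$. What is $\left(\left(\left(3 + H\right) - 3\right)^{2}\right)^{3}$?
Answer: $\frac{1}{15625} \approx 6.4 \cdot 10^{-5}$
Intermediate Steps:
$H = - \frac{1}{5} \approx -0.2$
$\left(\left(\left(3 + H\right) - 3\right)^{2}\right)^{3} = \left(\left(\left(3 - \frac{1}{5}\right) - 3\right)^{2}\right)^{3} = \left(\left(\frac{14}{5} - 3\right)^{2}\right)^{3} = \left(\left(- \frac{1}{5}\right)^{2}\right)^{3} = \left(\frac{1}{25}\right)^{3} = \frac{1}{15625}$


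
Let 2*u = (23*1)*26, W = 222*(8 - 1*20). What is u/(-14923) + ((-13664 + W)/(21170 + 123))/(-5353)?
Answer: -33836784527/1700944864967 ≈ -0.019893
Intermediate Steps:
W = -2664 (W = 222*(8 - 20) = 222*(-12) = -2664)
u = 299 (u = ((23*1)*26)/2 = (23*26)/2 = (½)*598 = 299)
u/(-14923) + ((-13664 + W)/(21170 + 123))/(-5353) = 299/(-14923) + ((-13664 - 2664)/(21170 + 123))/(-5353) = 299*(-1/14923) - 16328/21293*(-1/5353) = -299/14923 - 16328*1/21293*(-1/5353) = -299/14923 - 16328/21293*(-1/5353) = -299/14923 + 16328/113981429 = -33836784527/1700944864967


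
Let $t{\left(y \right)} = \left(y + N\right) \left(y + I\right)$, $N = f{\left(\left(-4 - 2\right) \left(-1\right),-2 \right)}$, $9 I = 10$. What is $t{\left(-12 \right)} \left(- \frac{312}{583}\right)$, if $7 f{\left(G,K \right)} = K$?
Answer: $- \frac{125216}{1749} \approx -71.593$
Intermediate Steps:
$I = \frac{10}{9}$ ($I = \frac{1}{9} \cdot 10 = \frac{10}{9} \approx 1.1111$)
$f{\left(G,K \right)} = \frac{K}{7}$
$N = - \frac{2}{7}$ ($N = \frac{1}{7} \left(-2\right) = - \frac{2}{7} \approx -0.28571$)
$t{\left(y \right)} = \left(- \frac{2}{7} + y\right) \left(\frac{10}{9} + y\right)$ ($t{\left(y \right)} = \left(y - \frac{2}{7}\right) \left(y + \frac{10}{9}\right) = \left(- \frac{2}{7} + y\right) \left(\frac{10}{9} + y\right)$)
$t{\left(-12 \right)} \left(- \frac{312}{583}\right) = \left(- \frac{20}{63} + \left(-12\right)^{2} + \frac{52}{63} \left(-12\right)\right) \left(- \frac{312}{583}\right) = \left(- \frac{20}{63} + 144 - \frac{208}{21}\right) \left(\left(-312\right) \frac{1}{583}\right) = \frac{1204}{9} \left(- \frac{312}{583}\right) = - \frac{125216}{1749}$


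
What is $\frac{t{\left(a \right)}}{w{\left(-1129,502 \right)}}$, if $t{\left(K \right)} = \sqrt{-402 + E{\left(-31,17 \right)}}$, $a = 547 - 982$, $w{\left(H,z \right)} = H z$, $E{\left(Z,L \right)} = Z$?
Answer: $- \frac{i \sqrt{433}}{566758} \approx - 3.6715 \cdot 10^{-5} i$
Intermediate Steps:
$a = -435$
$t{\left(K \right)} = i \sqrt{433}$ ($t{\left(K \right)} = \sqrt{-402 - 31} = \sqrt{-433} = i \sqrt{433}$)
$\frac{t{\left(a \right)}}{w{\left(-1129,502 \right)}} = \frac{i \sqrt{433}}{\left(-1129\right) 502} = \frac{i \sqrt{433}}{-566758} = i \sqrt{433} \left(- \frac{1}{566758}\right) = - \frac{i \sqrt{433}}{566758}$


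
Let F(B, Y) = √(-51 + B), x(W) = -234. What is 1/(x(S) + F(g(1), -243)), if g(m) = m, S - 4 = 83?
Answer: -117/27403 - 5*I*√2/54806 ≈ -0.0042696 - 0.00012902*I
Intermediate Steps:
S = 87 (S = 4 + 83 = 87)
1/(x(S) + F(g(1), -243)) = 1/(-234 + √(-51 + 1)) = 1/(-234 + √(-50)) = 1/(-234 + 5*I*√2)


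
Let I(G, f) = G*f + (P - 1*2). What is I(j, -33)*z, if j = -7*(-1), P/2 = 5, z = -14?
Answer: 3122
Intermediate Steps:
P = 10 (P = 2*5 = 10)
j = 7
I(G, f) = 8 + G*f (I(G, f) = G*f + (10 - 1*2) = G*f + (10 - 2) = G*f + 8 = 8 + G*f)
I(j, -33)*z = (8 + 7*(-33))*(-14) = (8 - 231)*(-14) = -223*(-14) = 3122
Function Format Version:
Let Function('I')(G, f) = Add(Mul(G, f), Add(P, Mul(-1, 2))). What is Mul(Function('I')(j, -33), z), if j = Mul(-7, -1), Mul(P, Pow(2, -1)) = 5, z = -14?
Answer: 3122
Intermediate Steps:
P = 10 (P = Mul(2, 5) = 10)
j = 7
Function('I')(G, f) = Add(8, Mul(G, f)) (Function('I')(G, f) = Add(Mul(G, f), Add(10, Mul(-1, 2))) = Add(Mul(G, f), Add(10, -2)) = Add(Mul(G, f), 8) = Add(8, Mul(G, f)))
Mul(Function('I')(j, -33), z) = Mul(Add(8, Mul(7, -33)), -14) = Mul(Add(8, -231), -14) = Mul(-223, -14) = 3122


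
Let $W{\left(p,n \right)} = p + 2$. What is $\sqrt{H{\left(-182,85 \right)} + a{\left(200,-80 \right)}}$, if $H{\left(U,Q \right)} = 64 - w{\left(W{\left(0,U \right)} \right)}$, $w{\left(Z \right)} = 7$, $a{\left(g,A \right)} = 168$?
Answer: $15$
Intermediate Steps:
$W{\left(p,n \right)} = 2 + p$
$H{\left(U,Q \right)} = 57$ ($H{\left(U,Q \right)} = 64 - 7 = 57$)
$\sqrt{H{\left(-182,85 \right)} + a{\left(200,-80 \right)}} = \sqrt{57 + 168} = \sqrt{225} = 15$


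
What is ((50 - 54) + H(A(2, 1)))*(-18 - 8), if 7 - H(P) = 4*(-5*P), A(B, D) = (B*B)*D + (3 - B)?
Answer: -2678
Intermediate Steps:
A(B, D) = 3 - B + D*B² (A(B, D) = B²*D + (3 - B) = D*B² + (3 - B) = 3 - B + D*B²)
H(P) = 7 + 20*P (H(P) = 7 - 4*(-5*P) = 7 - (-20)*P = 7 + 20*P)
((50 - 54) + H(A(2, 1)))*(-18 - 8) = ((50 - 54) + (7 + 20*(3 - 1*2 + 1*2²)))*(-18 - 8) = (-4 + (7 + 20*(3 - 2 + 1*4)))*(-26) = (-4 + (7 + 20*(3 - 2 + 4)))*(-26) = (-4 + (7 + 20*5))*(-26) = (-4 + (7 + 100))*(-26) = (-4 + 107)*(-26) = 103*(-26) = -2678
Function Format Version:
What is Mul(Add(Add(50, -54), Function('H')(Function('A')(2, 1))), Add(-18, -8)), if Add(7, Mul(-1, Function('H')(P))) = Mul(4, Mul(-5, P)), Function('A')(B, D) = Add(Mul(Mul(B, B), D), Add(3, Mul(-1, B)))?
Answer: -2678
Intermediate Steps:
Function('A')(B, D) = Add(3, Mul(-1, B), Mul(D, Pow(B, 2))) (Function('A')(B, D) = Add(Mul(Pow(B, 2), D), Add(3, Mul(-1, B))) = Add(Mul(D, Pow(B, 2)), Add(3, Mul(-1, B))) = Add(3, Mul(-1, B), Mul(D, Pow(B, 2))))
Function('H')(P) = Add(7, Mul(20, P)) (Function('H')(P) = Add(7, Mul(-1, Mul(4, Mul(-5, P)))) = Add(7, Mul(-1, Mul(-20, P))) = Add(7, Mul(20, P)))
Mul(Add(Add(50, -54), Function('H')(Function('A')(2, 1))), Add(-18, -8)) = Mul(Add(Add(50, -54), Add(7, Mul(20, Add(3, Mul(-1, 2), Mul(1, Pow(2, 2)))))), Add(-18, -8)) = Mul(Add(-4, Add(7, Mul(20, Add(3, -2, Mul(1, 4))))), -26) = Mul(Add(-4, Add(7, Mul(20, Add(3, -2, 4)))), -26) = Mul(Add(-4, Add(7, Mul(20, 5))), -26) = Mul(Add(-4, Add(7, 100)), -26) = Mul(Add(-4, 107), -26) = Mul(103, -26) = -2678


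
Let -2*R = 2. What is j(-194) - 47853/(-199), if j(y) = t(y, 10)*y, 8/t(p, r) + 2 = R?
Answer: 452407/597 ≈ 757.80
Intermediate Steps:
R = -1 (R = -1/2*2 = -1)
t(p, r) = -8/3 (t(p, r) = 8/(-2 - 1) = 8/(-3) = 8*(-1/3) = -8/3)
j(y) = -8*y/3
j(-194) - 47853/(-199) = -8/3*(-194) - 47853/(-199) = 1552/3 - 47853*(-1/199) = 1552/3 + 47853/199 = 452407/597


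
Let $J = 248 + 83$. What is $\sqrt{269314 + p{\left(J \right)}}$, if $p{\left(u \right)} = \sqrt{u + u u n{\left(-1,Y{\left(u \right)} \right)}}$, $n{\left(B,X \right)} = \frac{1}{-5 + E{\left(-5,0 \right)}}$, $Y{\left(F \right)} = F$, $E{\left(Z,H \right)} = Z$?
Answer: $\frac{\sqrt{26931400 + 10 i \sqrt{1062510}}}{10} \approx 518.96 + 0.099313 i$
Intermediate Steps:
$J = 331$
$n{\left(B,X \right)} = - \frac{1}{10}$ ($n{\left(B,X \right)} = \frac{1}{-5 - 5} = \frac{1}{-10} = - \frac{1}{10}$)
$p{\left(u \right)} = \sqrt{u - \frac{u^{2}}{10}}$ ($p{\left(u \right)} = \sqrt{u + u u \left(- \frac{1}{10}\right)} = \sqrt{u + u^{2} \left(- \frac{1}{10}\right)} = \sqrt{u - \frac{u^{2}}{10}}$)
$\sqrt{269314 + p{\left(J \right)}} = \sqrt{269314 + \frac{\sqrt{10} \sqrt{331 \left(10 - 331\right)}}{10}} = \sqrt{269314 + \frac{\sqrt{10} \sqrt{331 \left(-321\right)}}{10}} = \sqrt{269314 + \frac{\sqrt{10} \sqrt{-106251}}{10}} = \sqrt{269314 + \frac{\sqrt{10} i \sqrt{106251}}{10}} = \sqrt{269314 + \frac{i \sqrt{1062510}}{10}}$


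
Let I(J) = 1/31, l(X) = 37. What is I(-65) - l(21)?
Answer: -1146/31 ≈ -36.968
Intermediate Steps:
I(J) = 1/31
I(-65) - l(21) = 1/31 - 1*37 = 1/31 - 37 = -1146/31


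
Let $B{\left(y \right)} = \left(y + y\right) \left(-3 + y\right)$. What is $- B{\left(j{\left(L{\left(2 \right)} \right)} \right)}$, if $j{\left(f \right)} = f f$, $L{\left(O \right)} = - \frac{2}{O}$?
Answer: $4$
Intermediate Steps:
$j{\left(f \right)} = f^{2}$
$B{\left(y \right)} = 2 y \left(-3 + y\right)$
$- B{\left(j{\left(L{\left(2 \right)} \right)} \right)} = - 2 \left(- \frac{2}{2}\right)^{2} \left(-3 + \left(- \frac{2}{2}\right)^{2}\right) = - 2 \left(\left(-2\right) \frac{1}{2}\right)^{2} \left(-3 + \left(\left(-2\right) \frac{1}{2}\right)^{2}\right) = - 2 \left(-1\right)^{2} \left(-3 + \left(-1\right)^{2}\right) = - 2 \cdot 1 \left(-3 + 1\right) = - 2 \cdot 1 \left(-2\right) = \left(-1\right) \left(-4\right) = 4$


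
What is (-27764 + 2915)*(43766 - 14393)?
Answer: -729889677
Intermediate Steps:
(-27764 + 2915)*(43766 - 14393) = -24849*29373 = -729889677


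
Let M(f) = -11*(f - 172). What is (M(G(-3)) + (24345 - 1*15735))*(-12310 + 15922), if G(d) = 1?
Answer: 37893492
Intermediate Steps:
M(f) = 1892 - 11*f (M(f) = -11*(-172 + f) = 1892 - 11*f)
(M(G(-3)) + (24345 - 1*15735))*(-12310 + 15922) = ((1892 - 11*1) + (24345 - 1*15735))*(-12310 + 15922) = ((1892 - 11) + (24345 - 15735))*3612 = (1881 + 8610)*3612 = 10491*3612 = 37893492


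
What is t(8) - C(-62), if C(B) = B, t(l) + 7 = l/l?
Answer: 56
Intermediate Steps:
t(l) = -6 (t(l) = -7 + l/l = -7 + 1 = -6)
t(8) - C(-62) = -6 - 1*(-62) = -6 + 62 = 56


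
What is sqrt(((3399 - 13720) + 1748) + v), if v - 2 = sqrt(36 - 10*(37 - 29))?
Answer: sqrt(-8571 + 2*I*sqrt(11)) ≈ 0.0358 + 92.58*I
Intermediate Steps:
v = 2 + 2*I*sqrt(11) (v = 2 + sqrt(36 - 10*(37 - 29)) = 2 + sqrt(36 - 10*8) = 2 + sqrt(36 - 80) = 2 + sqrt(-44) = 2 + 2*I*sqrt(11) ≈ 2.0 + 6.6332*I)
sqrt(((3399 - 13720) + 1748) + v) = sqrt(((3399 - 13720) + 1748) + (2 + 2*I*sqrt(11))) = sqrt((-10321 + 1748) + (2 + 2*I*sqrt(11))) = sqrt(-8573 + (2 + 2*I*sqrt(11))) = sqrt(-8571 + 2*I*sqrt(11))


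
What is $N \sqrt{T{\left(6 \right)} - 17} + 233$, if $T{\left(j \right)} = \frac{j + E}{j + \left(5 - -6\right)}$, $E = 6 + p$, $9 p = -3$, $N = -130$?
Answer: $233 - \frac{1040 i \sqrt{663}}{51} \approx 233.0 - 525.07 i$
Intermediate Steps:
$p = - \frac{1}{3}$ ($p = \frac{1}{9} \left(-3\right) = - \frac{1}{3} \approx -0.33333$)
$E = \frac{17}{3}$ ($E = 6 - \frac{1}{3} = \frac{17}{3} \approx 5.6667$)
$T{\left(j \right)} = \frac{\frac{17}{3} + j}{11 + j}$ ($T{\left(j \right)} = \frac{j + \frac{17}{3}}{j + \left(5 - -6\right)} = \frac{\frac{17}{3} + j}{j + \left(5 + 6\right)} = \frac{\frac{17}{3} + j}{j + 11} = \frac{\frac{17}{3} + j}{11 + j}$)
$N \sqrt{T{\left(6 \right)} - 17} + 233 = - 130 \sqrt{\frac{\frac{17}{3} + 6}{11 + 6} - 17} + 233 = - 130 \sqrt{\frac{1}{17} \cdot \frac{35}{3} - 17} + 233 = - 130 \sqrt{\frac{35}{51} - 17} + 233 = - 130 \sqrt{- \frac{832}{51}} + 233 = - 130 \frac{8 i \sqrt{663}}{51} + 233 = - \frac{1040 i \sqrt{663}}{51} + 233 = 233 - \frac{1040 i \sqrt{663}}{51}$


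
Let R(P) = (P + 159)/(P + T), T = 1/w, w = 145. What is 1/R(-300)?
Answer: 43499/20445 ≈ 2.1276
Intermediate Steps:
T = 1/145 ≈ 0.0068966
R(P) = (159 + P)/(1/145 + P) (R(P) = (P + 159)/(P + 1/145) = (159 + P)/(1/145 + P))
1/R(-300) = 1/(145*(159 - 300)/(1 + 145*(-300))) = 1/(145*(-141)/(1 - 43500)) = 1/(145*(-141)/(-43499)) = 1/(145*(-1/43499)*(-141)) = 1/(20445/43499) = 43499/20445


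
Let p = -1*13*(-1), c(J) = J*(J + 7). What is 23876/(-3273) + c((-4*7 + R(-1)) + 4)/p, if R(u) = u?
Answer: 1162462/42549 ≈ 27.321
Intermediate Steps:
c(J) = J*(7 + J)
p = 13 (p = -13*(-1) = 13)
23876/(-3273) + c((-4*7 + R(-1)) + 4)/p = 23876/(-3273) + (((-4*7 - 1) + 4)*(7 + ((-4*7 - 1) + 4)))/13 = 23876*(-1/3273) + (((-28 - 1) + 4)*(7 + ((-28 - 1) + 4)))*(1/13) = -23876/3273 + ((-29 + 4)*(7 + (-29 + 4)))*(1/13) = -23876/3273 - 25*(7 - 25)*(1/13) = -23876/3273 - 25*(-18)*(1/13) = -23876/3273 + 450*(1/13) = -23876/3273 + 450/13 = 1162462/42549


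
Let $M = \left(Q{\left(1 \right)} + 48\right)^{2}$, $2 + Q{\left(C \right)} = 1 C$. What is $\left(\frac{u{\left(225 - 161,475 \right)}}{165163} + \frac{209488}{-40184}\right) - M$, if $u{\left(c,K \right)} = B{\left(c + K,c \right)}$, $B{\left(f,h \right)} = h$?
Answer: $- \frac{1836941408387}{829613749} \approx -2214.2$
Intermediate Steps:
$Q{\left(C \right)} = -2 + C$ ($Q{\left(C \right)} = -2 + 1 C = -2 + C$)
$u{\left(c,K \right)} = c$
$M = 2209$ ($M = \left(\left(-2 + 1\right) + 48\right)^{2} = \left(-1 + 48\right)^{2} = 47^{2} = 2209$)
$\left(\frac{u{\left(225 - 161,475 \right)}}{165163} + \frac{209488}{-40184}\right) - M = \left(\frac{225 - 161}{165163} + \frac{209488}{-40184}\right) - 2209 = \left(64 \cdot \frac{1}{165163} + 209488 \left(- \frac{1}{40184}\right)\right) - 2209 = \left(\frac{64}{165163} - \frac{26186}{5023}\right) - 2209 = - \frac{4324636846}{829613749} - 2209 = - \frac{1836941408387}{829613749}$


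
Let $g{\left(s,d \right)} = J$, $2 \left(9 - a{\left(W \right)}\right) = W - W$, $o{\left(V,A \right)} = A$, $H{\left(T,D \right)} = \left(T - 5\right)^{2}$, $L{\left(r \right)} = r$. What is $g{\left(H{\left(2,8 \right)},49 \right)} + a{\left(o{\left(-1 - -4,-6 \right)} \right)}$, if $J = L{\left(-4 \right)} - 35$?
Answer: $-30$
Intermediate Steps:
$H{\left(T,D \right)} = \left(-5 + T\right)^{2}$
$J = -39$ ($J = -4 - 35 = -39$)
$a{\left(W \right)} = 9$ ($a{\left(W \right)} = 9 - \frac{W - W}{2} = 9 - 0 = 9 + 0 = 9$)
$g{\left(s,d \right)} = -39$
$g{\left(H{\left(2,8 \right)},49 \right)} + a{\left(o{\left(-1 - -4,-6 \right)} \right)} = -39 + 9 = -30$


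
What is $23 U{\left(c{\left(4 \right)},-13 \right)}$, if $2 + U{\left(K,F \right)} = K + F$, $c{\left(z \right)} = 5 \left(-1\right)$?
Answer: $-460$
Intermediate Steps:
$c{\left(z \right)} = -5$
$U{\left(K,F \right)} = -2 + F + K$ ($U{\left(K,F \right)} = -2 + \left(K + F\right) = -2 + \left(F + K\right) = -2 + F + K$)
$23 U{\left(c{\left(4 \right)},-13 \right)} = 23 \left(-2 - 13 - 5\right) = 23 \left(-20\right) = -460$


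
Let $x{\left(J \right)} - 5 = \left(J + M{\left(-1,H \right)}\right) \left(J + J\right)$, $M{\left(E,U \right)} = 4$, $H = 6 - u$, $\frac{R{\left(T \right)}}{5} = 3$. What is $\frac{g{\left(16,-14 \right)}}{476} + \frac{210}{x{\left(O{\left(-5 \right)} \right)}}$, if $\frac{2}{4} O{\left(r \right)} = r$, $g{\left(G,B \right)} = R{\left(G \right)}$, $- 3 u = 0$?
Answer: $\frac{20367}{11900} \approx 1.7115$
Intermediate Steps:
$R{\left(T \right)} = 15$ ($R{\left(T \right)} = 5 \cdot 3 = 15$)
$u = 0$ ($u = \left(- \frac{1}{3}\right) 0 = 0$)
$g{\left(G,B \right)} = 15$
$O{\left(r \right)} = 2 r$
$H = 6$ ($H = 6 - 0 = 6 + 0 = 6$)
$x{\left(J \right)} = 5 + 2 J \left(4 + J\right)$ ($x{\left(J \right)} = 5 + \left(J + 4\right) \left(J + J\right) = 5 + \left(4 + J\right) 2 J = 5 + 2 J \left(4 + J\right)$)
$\frac{g{\left(16,-14 \right)}}{476} + \frac{210}{x{\left(O{\left(-5 \right)} \right)}} = \frac{15}{476} + \frac{210}{5 + 2 \left(2 \left(-5\right)\right)^{2} + 8 \cdot 2 \left(-5\right)} = 15 \cdot \frac{1}{476} + \frac{210}{5 + 2 \left(-10\right)^{2} + 8 \left(-10\right)} = \frac{15}{476} + \frac{210}{5 + 2 \cdot 100 - 80} = \frac{15}{476} + \frac{210}{5 + 200 - 80} = \frac{15}{476} + \frac{210}{125} = \frac{15}{476} + 210 \cdot \frac{1}{125} = \frac{15}{476} + \frac{42}{25} = \frac{20367}{11900}$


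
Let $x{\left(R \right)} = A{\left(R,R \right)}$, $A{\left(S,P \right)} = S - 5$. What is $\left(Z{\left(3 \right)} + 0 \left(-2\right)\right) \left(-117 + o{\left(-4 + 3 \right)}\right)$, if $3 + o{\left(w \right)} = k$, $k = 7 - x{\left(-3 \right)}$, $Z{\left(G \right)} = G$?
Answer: $-315$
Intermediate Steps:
$A{\left(S,P \right)} = -5 + S$
$x{\left(R \right)} = -5 + R$
$k = 15$ ($k = 7 - \left(-5 - 3\right) = 7 - -8 = 7 + 8 = 15$)
$o{\left(w \right)} = 12$ ($o{\left(w \right)} = -3 + 15 = 12$)
$\left(Z{\left(3 \right)} + 0 \left(-2\right)\right) \left(-117 + o{\left(-4 + 3 \right)}\right) = \left(3 + 0 \left(-2\right)\right) \left(-117 + 12\right) = \left(3 + 0\right) \left(-105\right) = 3 \left(-105\right) = -315$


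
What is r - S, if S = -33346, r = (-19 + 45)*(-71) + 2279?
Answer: 33779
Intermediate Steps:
r = 433 (r = 26*(-71) + 2279 = -1846 + 2279 = 433)
r - S = 433 - 1*(-33346) = 433 + 33346 = 33779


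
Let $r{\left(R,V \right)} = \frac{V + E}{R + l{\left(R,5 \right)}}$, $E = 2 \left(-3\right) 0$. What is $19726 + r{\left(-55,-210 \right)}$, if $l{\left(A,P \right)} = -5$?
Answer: $\frac{39459}{2} \approx 19730.0$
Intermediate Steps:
$E = 0$ ($E = \left(-6\right) 0 = 0$)
$r{\left(R,V \right)} = \frac{V}{-5 + R}$ ($r{\left(R,V \right)} = \frac{V + 0}{R - 5} = \frac{V}{-5 + R}$)
$19726 + r{\left(-55,-210 \right)} = 19726 - \frac{210}{-5 - 55} = 19726 - \frac{210}{-60} = 19726 - - \frac{7}{2} = 19726 + \frac{7}{2} = \frac{39459}{2}$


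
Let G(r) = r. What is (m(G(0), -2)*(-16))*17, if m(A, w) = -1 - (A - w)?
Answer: 816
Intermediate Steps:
m(A, w) = -1 + w - A (m(A, w) = -1 + (w - A) = -1 + w - A)
(m(G(0), -2)*(-16))*17 = ((-1 - 2 - 1*0)*(-16))*17 = ((-1 - 2 + 0)*(-16))*17 = -3*(-16)*17 = 48*17 = 816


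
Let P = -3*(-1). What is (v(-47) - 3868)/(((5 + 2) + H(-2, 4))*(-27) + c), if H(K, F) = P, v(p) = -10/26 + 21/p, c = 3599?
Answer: -2363856/2034019 ≈ -1.1622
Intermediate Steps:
v(p) = -5/13 + 21/p (v(p) = -10*1/26 + 21/p = -5/13 + 21/p)
P = 3
H(K, F) = 3
(v(-47) - 3868)/(((5 + 2) + H(-2, 4))*(-27) + c) = ((-5/13 + 21/(-47)) - 3868)/(((5 + 2) + 3)*(-27) + 3599) = ((-5/13 + 21*(-1/47)) - 3868)/((7 + 3)*(-27) + 3599) = ((-5/13 - 21/47) - 3868)/(10*(-27) + 3599) = (-508/611 - 3868)/(-270 + 3599) = -2363856/611/3329 = -2363856/611*1/3329 = -2363856/2034019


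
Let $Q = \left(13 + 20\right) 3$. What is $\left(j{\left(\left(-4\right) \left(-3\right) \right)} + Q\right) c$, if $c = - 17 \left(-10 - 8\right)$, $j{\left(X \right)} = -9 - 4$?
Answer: $26316$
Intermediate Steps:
$j{\left(X \right)} = -13$ ($j{\left(X \right)} = -9 - 4 = -13$)
$Q = 99$ ($Q = 33 \cdot 3 = 99$)
$c = 306$ ($c = \left(-17\right) \left(-18\right) = 306$)
$\left(j{\left(\left(-4\right) \left(-3\right) \right)} + Q\right) c = \left(-13 + 99\right) 306 = 86 \cdot 306 = 26316$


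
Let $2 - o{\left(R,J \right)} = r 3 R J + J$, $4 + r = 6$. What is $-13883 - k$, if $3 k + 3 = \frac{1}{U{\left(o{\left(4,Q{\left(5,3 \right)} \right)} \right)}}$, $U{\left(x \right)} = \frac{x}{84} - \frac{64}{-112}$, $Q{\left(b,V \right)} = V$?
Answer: $- \frac{347022}{25} \approx -13881.0$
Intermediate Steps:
$r = 2$ ($r = -4 + 6 = 2$)
$o{\left(R,J \right)} = 2 - J - 6 J R$ ($o{\left(R,J \right)} = 2 - \left(2 \cdot 3 R J + J\right) = 2 - \left(6 R J + J\right) = 2 - \left(6 J R + J\right) = 2 - \left(J + 6 J R\right) = 2 - J - 6 J R$)
$U{\left(x \right)} = \frac{4}{7} + \frac{x}{84}$ ($U{\left(x \right)} = x \frac{1}{84} - - \frac{4}{7} = \frac{x}{84} + \frac{4}{7} = \frac{4}{7} + \frac{x}{84}$)
$k = - \frac{53}{25}$ ($k = -1 + \frac{1}{3 \left(\frac{4}{7} + \frac{2 - 3 - 18 \cdot 4}{84}\right)} = -1 + \frac{1}{3 \left(\frac{4}{7} + \frac{2 - 3 - 72}{84}\right)} = -1 + \frac{1}{3 \left(\frac{4}{7} + \frac{1}{84} \left(-73\right)\right)} = -1 + \frac{1}{3 \left(\frac{4}{7} - \frac{73}{84}\right)} = -1 + \frac{1}{3 \left(- \frac{25}{84}\right)} = -1 + \frac{1}{3} \left(- \frac{84}{25}\right) = -1 - \frac{28}{25} = - \frac{53}{25} \approx -2.12$)
$-13883 - k = -13883 - - \frac{53}{25} = -13883 + \frac{53}{25} = - \frac{347022}{25}$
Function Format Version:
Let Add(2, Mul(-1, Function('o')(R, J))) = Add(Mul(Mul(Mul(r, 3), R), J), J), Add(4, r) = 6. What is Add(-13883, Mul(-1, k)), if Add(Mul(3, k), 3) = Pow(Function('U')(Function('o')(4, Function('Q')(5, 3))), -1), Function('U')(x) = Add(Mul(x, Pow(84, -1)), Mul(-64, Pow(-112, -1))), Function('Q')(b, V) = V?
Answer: Rational(-347022, 25) ≈ -13881.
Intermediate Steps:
r = 2 (r = Add(-4, 6) = 2)
Function('o')(R, J) = Add(2, Mul(-1, J), Mul(-6, J, R)) (Function('o')(R, J) = Add(2, Mul(-1, Add(Mul(Mul(Mul(2, 3), R), J), J))) = Add(2, Mul(-1, Add(Mul(Mul(6, R), J), J))) = Add(2, Mul(-1, Add(Mul(6, J, R), J))) = Add(2, Mul(-1, Add(J, Mul(6, J, R)))) = Add(2, Add(Mul(-1, J), Mul(-6, J, R))) = Add(2, Mul(-1, J), Mul(-6, J, R)))
Function('U')(x) = Add(Rational(4, 7), Mul(Rational(1, 84), x)) (Function('U')(x) = Add(Mul(x, Rational(1, 84)), Mul(-64, Rational(-1, 112))) = Add(Mul(Rational(1, 84), x), Rational(4, 7)) = Add(Rational(4, 7), Mul(Rational(1, 84), x)))
k = Rational(-53, 25) (k = Add(-1, Mul(Rational(1, 3), Pow(Add(Rational(4, 7), Mul(Rational(1, 84), Add(2, Mul(-1, 3), Mul(-6, 3, 4)))), -1))) = Add(-1, Mul(Rational(1, 3), Pow(Add(Rational(4, 7), Mul(Rational(1, 84), Add(2, -3, -72))), -1))) = Add(-1, Mul(Rational(1, 3), Pow(Add(Rational(4, 7), Mul(Rational(1, 84), -73)), -1))) = Add(-1, Mul(Rational(1, 3), Pow(Add(Rational(4, 7), Rational(-73, 84)), -1))) = Add(-1, Mul(Rational(1, 3), Pow(Rational(-25, 84), -1))) = Add(-1, Mul(Rational(1, 3), Rational(-84, 25))) = Add(-1, Rational(-28, 25)) = Rational(-53, 25) ≈ -2.1200)
Add(-13883, Mul(-1, k)) = Add(-13883, Mul(-1, Rational(-53, 25))) = Add(-13883, Rational(53, 25)) = Rational(-347022, 25)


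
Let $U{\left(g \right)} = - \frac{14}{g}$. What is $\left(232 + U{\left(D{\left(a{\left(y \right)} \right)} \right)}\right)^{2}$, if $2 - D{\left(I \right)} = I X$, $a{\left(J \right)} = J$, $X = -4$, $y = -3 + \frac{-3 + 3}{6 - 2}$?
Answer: $\frac{1361889}{25} \approx 54476.0$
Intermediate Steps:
$y = -3$ ($y = -3 + \frac{0}{4} = -3 + 0 \cdot \frac{1}{4} = -3 + 0 = -3$)
$D{\left(I \right)} = 2 + 4 I$ ($D{\left(I \right)} = 2 - I \left(-4\right) = 2 - - 4 I = 2 + 4 I$)
$\left(232 + U{\left(D{\left(a{\left(y \right)} \right)} \right)}\right)^{2} = \left(232 - \frac{14}{2 + 4 \left(-3\right)}\right)^{2} = \left(232 - \frac{14}{2 - 12}\right)^{2} = \left(232 - \frac{14}{-10}\right)^{2} = \left(232 - - \frac{7}{5}\right)^{2} = \left(232 + \frac{7}{5}\right)^{2} = \left(\frac{1167}{5}\right)^{2} = \frac{1361889}{25}$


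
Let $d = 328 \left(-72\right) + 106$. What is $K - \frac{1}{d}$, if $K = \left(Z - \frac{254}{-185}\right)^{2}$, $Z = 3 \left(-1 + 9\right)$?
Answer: $\frac{103602163317}{160925950} \approx 643.79$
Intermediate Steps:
$Z = 24$ ($Z = 3 \cdot 8 = 24$)
$d = -23510$ ($d = -23616 + 106 = -23510$)
$K = \frac{22033636}{34225}$ ($K = \left(24 - \frac{254}{-185}\right)^{2} = \left(24 - - \frac{254}{185}\right)^{2} = \left(24 + \frac{254}{185}\right)^{2} = \left(\frac{4694}{185}\right)^{2} = \frac{22033636}{34225} \approx 643.79$)
$K - \frac{1}{d} = \frac{22033636}{34225} - \frac{1}{-23510} = \frac{22033636}{34225} - - \frac{1}{23510} = \frac{22033636}{34225} + \frac{1}{23510} = \frac{103602163317}{160925950}$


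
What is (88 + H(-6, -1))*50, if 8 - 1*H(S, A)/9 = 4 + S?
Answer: 8900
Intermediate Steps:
H(S, A) = 36 - 9*S (H(S, A) = 72 - 9*(4 + S) = 72 + (-36 - 9*S) = 36 - 9*S)
(88 + H(-6, -1))*50 = (88 + (36 - 9*(-6)))*50 = (88 + (36 + 54))*50 = (88 + 90)*50 = 178*50 = 8900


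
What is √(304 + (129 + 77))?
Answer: √510 ≈ 22.583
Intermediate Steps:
√(304 + (129 + 77)) = √(304 + 206) = √510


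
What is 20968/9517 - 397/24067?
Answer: 500858607/229045639 ≈ 2.1867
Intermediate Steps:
20968/9517 - 397/24067 = 500858607/229045639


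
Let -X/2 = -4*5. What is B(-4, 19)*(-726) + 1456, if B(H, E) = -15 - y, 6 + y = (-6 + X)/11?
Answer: 10234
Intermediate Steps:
X = 40 (X = -(-8)*5 = -2*(-20) = 40)
y = -32/11 (y = -6 + (-6 + 40)/11 = -6 + 34*(1/11) = -6 + 34/11 = -32/11 ≈ -2.9091)
B(H, E) = -133/11 (B(H, E) = -15 - 1*(-32/11) = -15 + 32/11 = -133/11)
B(-4, 19)*(-726) + 1456 = -133/11*(-726) + 1456 = 8778 + 1456 = 10234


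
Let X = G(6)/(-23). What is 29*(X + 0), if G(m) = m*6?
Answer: -1044/23 ≈ -45.391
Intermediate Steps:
G(m) = 6*m
X = -36/23 (X = (6*6)/(-23) = 36*(-1/23) = -36/23 ≈ -1.5652)
29*(X + 0) = 29*(-36/23 + 0) = 29*(-36/23) = -1044/23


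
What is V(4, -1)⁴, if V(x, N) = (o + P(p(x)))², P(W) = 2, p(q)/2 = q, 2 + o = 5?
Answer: 390625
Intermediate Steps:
o = 3 (o = -2 + 5 = 3)
p(q) = 2*q
V(x, N) = 25 (V(x, N) = (3 + 2)² = 5² = 25)
V(4, -1)⁴ = 25⁴ = 390625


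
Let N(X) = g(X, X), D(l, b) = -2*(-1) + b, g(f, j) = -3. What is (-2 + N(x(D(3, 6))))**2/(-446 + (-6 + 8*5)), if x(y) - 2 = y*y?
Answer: -25/412 ≈ -0.060680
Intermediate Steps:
D(l, b) = 2 + b
x(y) = 2 + y**2 (x(y) = 2 + y*y = 2 + y**2)
N(X) = -3
(-2 + N(x(D(3, 6))))**2/(-446 + (-6 + 8*5)) = (-2 - 3)**2/(-446 + (-6 + 8*5)) = (-5)**2/(-446 + (-6 + 40)) = 25/(-446 + 34) = 25/(-412) = 25*(-1/412) = -25/412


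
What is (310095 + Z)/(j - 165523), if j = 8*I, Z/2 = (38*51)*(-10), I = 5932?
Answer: -271335/118067 ≈ -2.2981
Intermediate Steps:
Z = -38760 (Z = 2*((38*51)*(-10)) = 2*(1938*(-10)) = 2*(-19380) = -38760)
j = 47456 (j = 8*5932 = 47456)
(310095 + Z)/(j - 165523) = (310095 - 38760)/(47456 - 165523) = 271335/(-118067) = 271335*(-1/118067) = -271335/118067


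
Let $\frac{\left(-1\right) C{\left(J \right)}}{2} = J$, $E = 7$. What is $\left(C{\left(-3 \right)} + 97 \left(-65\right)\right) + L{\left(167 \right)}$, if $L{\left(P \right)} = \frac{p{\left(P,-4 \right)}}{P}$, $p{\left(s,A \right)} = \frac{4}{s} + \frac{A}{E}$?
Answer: $- \frac{1229710317}{195223} \approx -6299.0$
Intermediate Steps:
$C{\left(J \right)} = - 2 J$
$p{\left(s,A \right)} = \frac{4}{s} + \frac{A}{7}$
$L{\left(P \right)} = \frac{- \frac{4}{7} + \frac{4}{P}}{P}$ ($L{\left(P \right)} = \frac{\frac{4}{P} + \frac{1}{7} \left(-4\right)}{P} = \frac{\frac{4}{P} - \frac{4}{7}}{P} = \frac{- \frac{4}{7} + \frac{4}{P}}{P}$)
$\left(C{\left(-3 \right)} + 97 \left(-65\right)\right) + L{\left(167 \right)} = \left(\left(-2\right) \left(-3\right) + 97 \left(-65\right)\right) + \frac{4 \left(7 - 167\right)}{7 \cdot 27889} = \left(6 - 6305\right) + \frac{4}{7} \cdot \frac{1}{27889} \left(7 - 167\right) = -6299 + \frac{4}{7} \cdot \frac{1}{27889} \left(-160\right) = -6299 - \frac{640}{195223} = - \frac{1229710317}{195223}$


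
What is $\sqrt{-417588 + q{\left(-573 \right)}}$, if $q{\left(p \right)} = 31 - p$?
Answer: $2 i \sqrt{104246} \approx 645.74 i$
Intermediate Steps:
$\sqrt{-417588 + q{\left(-573 \right)}} = \sqrt{-417588 + \left(31 - -573\right)} = \sqrt{-417588 + \left(31 + 573\right)} = \sqrt{-417588 + 604} = \sqrt{-416984} = 2 i \sqrt{104246}$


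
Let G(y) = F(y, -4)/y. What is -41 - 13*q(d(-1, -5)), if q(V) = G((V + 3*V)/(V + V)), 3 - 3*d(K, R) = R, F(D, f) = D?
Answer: -54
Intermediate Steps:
G(y) = 1 (G(y) = y/y = 1)
d(K, R) = 1 - R/3
q(V) = 1
-41 - 13*q(d(-1, -5)) = -41 - 13*1 = -41 - 13 = -54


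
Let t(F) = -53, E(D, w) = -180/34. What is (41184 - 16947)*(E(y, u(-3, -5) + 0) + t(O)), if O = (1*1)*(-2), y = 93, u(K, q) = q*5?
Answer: -24018867/17 ≈ -1.4129e+6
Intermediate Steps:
u(K, q) = 5*q
O = -2 (O = 1*(-2) = -2)
E(D, w) = -90/17 (E(D, w) = -180*1/34 = -90/17)
(41184 - 16947)*(E(y, u(-3, -5) + 0) + t(O)) = (41184 - 16947)*(-90/17 - 53) = 24237*(-991/17) = -24018867/17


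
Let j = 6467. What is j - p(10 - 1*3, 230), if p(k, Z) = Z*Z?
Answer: -46433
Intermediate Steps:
p(k, Z) = Z²
j - p(10 - 1*3, 230) = 6467 - 1*230² = 6467 - 1*52900 = 6467 - 52900 = -46433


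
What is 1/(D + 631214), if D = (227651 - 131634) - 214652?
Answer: 1/512579 ≈ 1.9509e-6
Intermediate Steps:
D = -118635 (D = 96017 - 214652 = -118635)
1/(D + 631214) = 1/(-118635 + 631214) = 1/512579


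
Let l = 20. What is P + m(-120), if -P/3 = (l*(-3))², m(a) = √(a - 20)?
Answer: -10800 + 2*I*√35 ≈ -10800.0 + 11.832*I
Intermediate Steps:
m(a) = √(-20 + a)
P = -10800 (P = -3*(20*(-3))² = -3*(-60)² = -3*3600 = -10800)
P + m(-120) = -10800 + √(-20 - 120) = -10800 + √(-140) = -10800 + 2*I*√35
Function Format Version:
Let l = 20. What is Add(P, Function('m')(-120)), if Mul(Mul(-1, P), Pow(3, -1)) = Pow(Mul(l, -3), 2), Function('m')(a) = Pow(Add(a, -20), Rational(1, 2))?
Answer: Add(-10800, Mul(2, I, Pow(35, Rational(1, 2)))) ≈ Add(-10800., Mul(11.832, I))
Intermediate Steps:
Function('m')(a) = Pow(Add(-20, a), Rational(1, 2))
P = -10800 (P = Mul(-3, Pow(Mul(20, -3), 2)) = Mul(-3, Pow(-60, 2)) = Mul(-3, 3600) = -10800)
Add(P, Function('m')(-120)) = Add(-10800, Pow(Add(-20, -120), Rational(1, 2))) = Add(-10800, Pow(-140, Rational(1, 2))) = Add(-10800, Mul(2, I, Pow(35, Rational(1, 2))))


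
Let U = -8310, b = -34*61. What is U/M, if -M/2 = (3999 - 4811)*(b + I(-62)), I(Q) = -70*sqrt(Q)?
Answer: 1436245/623247352 - 6925*I*sqrt(62)/89035336 ≈ 0.0023045 - 0.00061243*I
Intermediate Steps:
b = -2074
M = -3368176 - 113680*I*sqrt(62) (M = -2*(3999 - 4811)*(-2074 - 70*I*sqrt(62)) = -(-1624)*(-2074 - 70*I*sqrt(62)) = -2*(1684088 + 56840*I*sqrt(62)) = -3368176 - 113680*I*sqrt(62) ≈ -3.3682e+6 - 8.9512e+5*I)
U/M = -8310/(-3368176 - 113680*I*sqrt(62))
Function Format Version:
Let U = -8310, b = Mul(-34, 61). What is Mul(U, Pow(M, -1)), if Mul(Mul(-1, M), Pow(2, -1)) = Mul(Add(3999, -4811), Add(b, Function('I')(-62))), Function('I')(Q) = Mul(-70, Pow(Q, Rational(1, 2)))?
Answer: Add(Rational(1436245, 623247352), Mul(Rational(-6925, 89035336), I, Pow(62, Rational(1, 2)))) ≈ Add(0.0023045, Mul(-0.00061243, I))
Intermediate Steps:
b = -2074
M = Add(-3368176, Mul(-113680, I, Pow(62, Rational(1, 2)))) (M = Mul(-2, Mul(Add(3999, -4811), Add(-2074, Mul(-70, Pow(-62, Rational(1, 2)))))) = Mul(-2, Mul(-812, Add(-2074, Mul(-70, Mul(I, Pow(62, Rational(1, 2))))))) = Mul(-2, Mul(-812, Add(-2074, Mul(-70, I, Pow(62, Rational(1, 2)))))) = Mul(-2, Add(1684088, Mul(56840, I, Pow(62, Rational(1, 2))))) = Add(-3368176, Mul(-113680, I, Pow(62, Rational(1, 2)))) ≈ Add(-3.3682e+6, Mul(-8.9512e+5, I)))
Mul(U, Pow(M, -1)) = Mul(-8310, Pow(Add(-3368176, Mul(-113680, I, Pow(62, Rational(1, 2)))), -1))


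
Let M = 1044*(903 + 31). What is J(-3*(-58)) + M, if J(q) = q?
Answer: 975270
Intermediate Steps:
M = 975096 (M = 1044*934 = 975096)
J(-3*(-58)) + M = -3*(-58) + 975096 = 174 + 975096 = 975270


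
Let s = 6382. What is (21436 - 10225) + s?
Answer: 17593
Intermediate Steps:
(21436 - 10225) + s = (21436 - 10225) + 6382 = 11211 + 6382 = 17593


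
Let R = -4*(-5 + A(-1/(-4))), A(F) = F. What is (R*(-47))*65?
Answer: -58045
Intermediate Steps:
R = 19 (R = -4*(-5 - 1/(-4)) = -4*(-5 - 1*(-¼)) = -4*(-5 + ¼) = -4*(-19/4) = 19)
(R*(-47))*65 = (19*(-47))*65 = -893*65 = -58045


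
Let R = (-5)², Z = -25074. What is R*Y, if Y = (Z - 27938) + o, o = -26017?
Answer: -1975725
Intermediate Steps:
Y = -79029 (Y = (-25074 - 27938) - 26017 = -53012 - 26017 = -79029)
R = 25
R*Y = 25*(-79029) = -1975725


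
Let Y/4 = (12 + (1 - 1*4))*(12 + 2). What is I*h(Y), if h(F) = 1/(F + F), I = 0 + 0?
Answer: 0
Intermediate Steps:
Y = 504 (Y = 4*((12 + (1 - 1*4))*(12 + 2)) = 4*((12 + (1 - 4))*14) = 4*((12 - 3)*14) = 4*(9*14) = 4*126 = 504)
I = 0
h(F) = 1/(2*F)
I*h(Y) = 0*((1/2)/504) = 0*((1/2)*(1/504)) = 0*(1/1008) = 0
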